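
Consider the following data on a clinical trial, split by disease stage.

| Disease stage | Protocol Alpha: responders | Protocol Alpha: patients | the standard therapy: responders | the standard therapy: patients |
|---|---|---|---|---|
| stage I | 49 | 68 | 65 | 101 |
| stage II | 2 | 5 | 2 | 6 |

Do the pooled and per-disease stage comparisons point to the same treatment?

Stage I: Protocol Alpha 49/68 = 72.1%, the standard therapy 65/101 = 64.4% → Protocol Alpha
Stage II: Protocol Alpha 2/5 = 40.0%, the standard therapy 2/6 = 33.3% → Protocol Alpha
Overall: Protocol Alpha 51/73 = 69.9%, the standard therapy 67/107 = 62.6% → Protocol Alpha
Protocol Alpha wins overall and in every disease group — no reversal.

Yes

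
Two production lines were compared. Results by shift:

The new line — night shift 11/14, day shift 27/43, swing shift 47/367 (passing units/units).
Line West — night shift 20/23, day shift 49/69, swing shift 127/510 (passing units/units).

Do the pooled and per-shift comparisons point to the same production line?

Night shift: the new line 11/14 = 78.6%, Line West 20/23 = 87.0% → Line West
Day shift: the new line 27/43 = 62.8%, Line West 49/69 = 71.0% → Line West
Swing shift: the new line 47/367 = 12.8%, Line West 127/510 = 24.9% → Line West
Overall: the new line 85/424 = 20.0%, Line West 196/602 = 32.6% → Line West
Line West wins overall and in every shift group — no reversal.

Yes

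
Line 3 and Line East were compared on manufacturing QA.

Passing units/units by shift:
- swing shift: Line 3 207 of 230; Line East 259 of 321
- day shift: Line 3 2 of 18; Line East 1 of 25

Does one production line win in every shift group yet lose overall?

No

Swing shift: Line 3 207/230 = 90.0%, Line East 259/321 = 80.7% → Line 3
Day shift: Line 3 2/18 = 11.1%, Line East 1/25 = 4.0% → Line 3
Overall: Line 3 209/248 = 84.3%, Line East 260/346 = 75.1% → Line 3
Line 3 wins overall and in every shift group — no reversal.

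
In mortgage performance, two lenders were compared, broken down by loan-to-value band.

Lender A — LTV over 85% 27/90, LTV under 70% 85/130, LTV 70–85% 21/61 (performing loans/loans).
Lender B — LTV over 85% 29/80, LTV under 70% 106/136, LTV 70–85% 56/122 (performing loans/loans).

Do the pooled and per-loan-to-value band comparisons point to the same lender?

Yes

LTV over 85%: Lender A 27/90 = 30.0%, Lender B 29/80 = 36.2% → Lender B
LTV under 70%: Lender A 85/130 = 65.4%, Lender B 106/136 = 77.9% → Lender B
LTV 70–85%: Lender A 21/61 = 34.4%, Lender B 56/122 = 45.9% → Lender B
Overall: Lender A 133/281 = 47.3%, Lender B 191/338 = 56.5% → Lender B
Lender B wins overall and in every loan-to-value group — no reversal.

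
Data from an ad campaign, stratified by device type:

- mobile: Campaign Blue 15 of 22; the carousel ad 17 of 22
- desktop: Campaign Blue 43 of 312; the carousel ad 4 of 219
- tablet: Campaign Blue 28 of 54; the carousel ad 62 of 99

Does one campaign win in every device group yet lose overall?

Mobile: Campaign Blue 15/22 = 68.2%, the carousel ad 17/22 = 77.3% → the carousel ad
Desktop: Campaign Blue 43/312 = 13.8%, the carousel ad 4/219 = 1.8% → Campaign Blue
Tablet: Campaign Blue 28/54 = 51.9%, the carousel ad 62/99 = 62.6% → the carousel ad
Overall: Campaign Blue 86/388 = 22.2%, the carousel ad 83/340 = 24.4% → the carousel ad
Neither sweeps: Campaign Blue wins 1 of 3 groups, the carousel ad wins 2. The carousel ad wins overall but not every group — no Simpson reversal.

No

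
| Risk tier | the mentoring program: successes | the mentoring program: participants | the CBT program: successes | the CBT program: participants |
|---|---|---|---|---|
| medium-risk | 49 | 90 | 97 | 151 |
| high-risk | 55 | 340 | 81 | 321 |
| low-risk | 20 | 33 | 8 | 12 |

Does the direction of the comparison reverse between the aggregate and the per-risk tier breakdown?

Medium-risk: the mentoring program 49/90 = 54.4%, the CBT program 97/151 = 64.2% → the CBT program
High-risk: the mentoring program 55/340 = 16.2%, the CBT program 81/321 = 25.2% → the CBT program
Low-risk: the mentoring program 20/33 = 60.6%, the CBT program 8/12 = 66.7% → the CBT program
Overall: the mentoring program 124/463 = 26.8%, the CBT program 186/484 = 38.4% → the CBT program
The CBT program wins overall and in every risk group — no reversal.

No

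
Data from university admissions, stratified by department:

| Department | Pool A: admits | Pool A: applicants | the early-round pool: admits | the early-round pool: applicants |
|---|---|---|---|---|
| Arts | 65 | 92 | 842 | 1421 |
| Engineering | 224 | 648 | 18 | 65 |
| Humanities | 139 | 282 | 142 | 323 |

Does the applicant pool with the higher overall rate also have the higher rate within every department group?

Arts: Pool A 65/92 = 70.7%, the early-round pool 842/1421 = 59.3% → Pool A
Engineering: Pool A 224/648 = 34.6%, the early-round pool 18/65 = 27.7% → Pool A
Humanities: Pool A 139/282 = 49.3%, the early-round pool 142/323 = 44.0% → Pool A
Overall: Pool A 428/1022 = 41.9%, the early-round pool 1002/1809 = 55.4% → the early-round pool
Pool A wins each department group but the early-round pool wins overall — the comparison reverses. Pool A's applicants skew toward Engineering, which has a lower base rate.

No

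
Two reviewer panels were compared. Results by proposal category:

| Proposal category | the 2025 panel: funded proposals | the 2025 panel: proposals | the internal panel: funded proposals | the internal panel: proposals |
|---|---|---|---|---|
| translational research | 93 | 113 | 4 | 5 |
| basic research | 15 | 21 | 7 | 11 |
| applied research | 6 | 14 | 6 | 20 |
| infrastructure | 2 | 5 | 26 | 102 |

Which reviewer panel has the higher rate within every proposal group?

the 2025 panel

Translational research: the 2025 panel 93/113 = 82.3%, the internal panel 4/5 = 80.0% → the 2025 panel
Basic research: the 2025 panel 15/21 = 71.4%, the internal panel 7/11 = 63.6% → the 2025 panel
Applied research: the 2025 panel 6/14 = 42.9%, the internal panel 6/20 = 30.0% → the 2025 panel
Infrastructure: the 2025 panel 2/5 = 40.0%, the internal panel 26/102 = 25.5% → the 2025 panel
The 2025 panel has the higher rate in all 4 groups.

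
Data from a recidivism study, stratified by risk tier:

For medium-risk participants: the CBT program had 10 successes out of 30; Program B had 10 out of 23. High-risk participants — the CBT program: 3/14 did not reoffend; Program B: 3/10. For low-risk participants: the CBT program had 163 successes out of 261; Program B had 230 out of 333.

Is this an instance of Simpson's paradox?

No

Medium-risk: the CBT program 10/30 = 33.3%, Program B 10/23 = 43.5% → Program B
High-risk: the CBT program 3/14 = 21.4%, Program B 3/10 = 30.0% → Program B
Low-risk: the CBT program 163/261 = 62.5%, Program B 230/333 = 69.1% → Program B
Overall: the CBT program 176/305 = 57.7%, Program B 243/366 = 66.4% → Program B
Program B wins overall and in every risk group — no reversal.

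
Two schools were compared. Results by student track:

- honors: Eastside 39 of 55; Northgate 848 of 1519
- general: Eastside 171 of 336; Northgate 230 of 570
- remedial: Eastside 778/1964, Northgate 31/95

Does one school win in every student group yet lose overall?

Yes

Honors: Eastside 39/55 = 70.9%, Northgate 848/1519 = 55.8% → Eastside
General: Eastside 171/336 = 50.9%, Northgate 230/570 = 40.4% → Eastside
Remedial: Eastside 778/1964 = 39.6%, Northgate 31/95 = 32.6% → Eastside
Overall: Eastside 988/2355 = 42.0%, Northgate 1109/2184 = 50.8% → Northgate
Eastside wins each student group but Northgate wins overall — the comparison reverses. Eastside's students skew toward remedial, which has a lower base rate.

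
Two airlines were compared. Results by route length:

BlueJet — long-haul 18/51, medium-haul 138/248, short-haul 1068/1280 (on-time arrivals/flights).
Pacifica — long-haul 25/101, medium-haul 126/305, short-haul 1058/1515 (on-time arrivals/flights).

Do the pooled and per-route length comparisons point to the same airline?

Yes

Long-haul: BlueJet 18/51 = 35.3%, Pacifica 25/101 = 24.8% → BlueJet
Medium-haul: BlueJet 138/248 = 55.6%, Pacifica 126/305 = 41.3% → BlueJet
Short-haul: BlueJet 1068/1280 = 83.4%, Pacifica 1058/1515 = 69.8% → BlueJet
Overall: BlueJet 1224/1579 = 77.5%, Pacifica 1209/1921 = 62.9% → BlueJet
BlueJet wins overall and in every route group — no reversal.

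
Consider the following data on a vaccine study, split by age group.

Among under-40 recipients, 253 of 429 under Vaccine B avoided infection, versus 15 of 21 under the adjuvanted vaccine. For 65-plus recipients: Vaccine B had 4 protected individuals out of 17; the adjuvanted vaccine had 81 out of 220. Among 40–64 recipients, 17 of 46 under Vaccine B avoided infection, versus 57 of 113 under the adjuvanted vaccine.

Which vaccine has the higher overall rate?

Vaccine B

Under-40: Vaccine B 253/429 = 59.0%, the adjuvanted vaccine 15/21 = 71.4% → the adjuvanted vaccine
65-plus: Vaccine B 4/17 = 23.5%, the adjuvanted vaccine 81/220 = 36.8% → the adjuvanted vaccine
40–64: Vaccine B 17/46 = 37.0%, the adjuvanted vaccine 57/113 = 50.4% → the adjuvanted vaccine
Overall: Vaccine B 274/492 = 55.7%, the adjuvanted vaccine 153/354 = 43.2% → Vaccine B
(The adjuvanted vaccine wins every age group but Vaccine B wins overall — the adjuvanted vaccine's recipients skew toward the low-rate 65-plus group.)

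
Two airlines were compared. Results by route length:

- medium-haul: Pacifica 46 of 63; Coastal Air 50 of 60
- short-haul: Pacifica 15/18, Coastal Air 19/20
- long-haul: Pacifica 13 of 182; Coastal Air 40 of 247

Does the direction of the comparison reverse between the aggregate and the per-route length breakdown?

No

Medium-haul: Pacifica 46/63 = 73.0%, Coastal Air 50/60 = 83.3% → Coastal Air
Short-haul: Pacifica 15/18 = 83.3%, Coastal Air 19/20 = 95.0% → Coastal Air
Long-haul: Pacifica 13/182 = 7.1%, Coastal Air 40/247 = 16.2% → Coastal Air
Overall: Pacifica 74/263 = 28.1%, Coastal Air 109/327 = 33.3% → Coastal Air
Coastal Air wins overall and in every route group — no reversal.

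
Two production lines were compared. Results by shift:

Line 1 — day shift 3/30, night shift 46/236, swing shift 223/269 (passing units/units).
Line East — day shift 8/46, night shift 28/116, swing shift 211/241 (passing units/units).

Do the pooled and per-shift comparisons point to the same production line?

Yes

Day shift: Line 1 3/30 = 10.0%, Line East 8/46 = 17.4% → Line East
Night shift: Line 1 46/236 = 19.5%, Line East 28/116 = 24.1% → Line East
Swing shift: Line 1 223/269 = 82.9%, Line East 211/241 = 87.6% → Line East
Overall: Line 1 272/535 = 50.8%, Line East 247/403 = 61.3% → Line East
Line East wins overall and in every shift group — no reversal.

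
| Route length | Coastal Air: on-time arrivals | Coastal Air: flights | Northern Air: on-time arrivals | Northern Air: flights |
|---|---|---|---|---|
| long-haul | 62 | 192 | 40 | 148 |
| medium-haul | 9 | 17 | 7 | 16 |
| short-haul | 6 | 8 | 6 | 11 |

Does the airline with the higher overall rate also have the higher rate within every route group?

Yes

Long-haul: Coastal Air 62/192 = 32.3%, Northern Air 40/148 = 27.0% → Coastal Air
Medium-haul: Coastal Air 9/17 = 52.9%, Northern Air 7/16 = 43.8% → Coastal Air
Short-haul: Coastal Air 6/8 = 75.0%, Northern Air 6/11 = 54.5% → Coastal Air
Overall: Coastal Air 77/217 = 35.5%, Northern Air 53/175 = 30.3% → Coastal Air
Coastal Air wins overall and in every route group — no reversal.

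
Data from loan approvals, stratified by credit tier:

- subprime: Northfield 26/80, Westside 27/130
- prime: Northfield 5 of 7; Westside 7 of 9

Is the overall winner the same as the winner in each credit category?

Subprime: Northfield 26/80 = 32.5%, Westside 27/130 = 20.8% → Northfield
Prime: Northfield 5/7 = 71.4%, Westside 7/9 = 77.8% → Westside
Overall: Northfield 31/87 = 35.6%, Westside 34/139 = 24.5% → Northfield
Neither sweeps: Northfield wins 1 of 2 groups, Westside wins 1. Northfield wins overall but not every group — no Simpson reversal.

No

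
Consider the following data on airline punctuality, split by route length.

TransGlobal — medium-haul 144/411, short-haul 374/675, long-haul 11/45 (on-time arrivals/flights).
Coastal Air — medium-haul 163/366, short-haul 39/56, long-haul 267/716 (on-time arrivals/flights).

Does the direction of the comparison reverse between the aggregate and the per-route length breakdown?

Medium-haul: TransGlobal 144/411 = 35.0%, Coastal Air 163/366 = 44.5% → Coastal Air
Short-haul: TransGlobal 374/675 = 55.4%, Coastal Air 39/56 = 69.6% → Coastal Air
Long-haul: TransGlobal 11/45 = 24.4%, Coastal Air 267/716 = 37.3% → Coastal Air
Overall: TransGlobal 529/1131 = 46.8%, Coastal Air 469/1138 = 41.2% → TransGlobal
Coastal Air wins each route group but TransGlobal wins overall — the comparison reverses. Coastal Air's flights skew toward long-haul, which has a lower base rate.

Yes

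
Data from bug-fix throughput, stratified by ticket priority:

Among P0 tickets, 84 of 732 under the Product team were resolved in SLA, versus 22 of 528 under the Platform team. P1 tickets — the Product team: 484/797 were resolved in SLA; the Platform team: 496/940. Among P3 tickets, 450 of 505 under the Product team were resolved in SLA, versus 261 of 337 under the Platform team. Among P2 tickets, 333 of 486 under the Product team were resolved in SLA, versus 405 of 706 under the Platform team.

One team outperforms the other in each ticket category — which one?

P0: the Product team 84/732 = 11.5%, the Platform team 22/528 = 4.2% → the Product team
P1: the Product team 484/797 = 60.7%, the Platform team 496/940 = 52.8% → the Product team
P3: the Product team 450/505 = 89.1%, the Platform team 261/337 = 77.4% → the Product team
P2: the Product team 333/486 = 68.5%, the Platform team 405/706 = 57.4% → the Product team
The Product team has the higher rate in all 4 groups.

the Product team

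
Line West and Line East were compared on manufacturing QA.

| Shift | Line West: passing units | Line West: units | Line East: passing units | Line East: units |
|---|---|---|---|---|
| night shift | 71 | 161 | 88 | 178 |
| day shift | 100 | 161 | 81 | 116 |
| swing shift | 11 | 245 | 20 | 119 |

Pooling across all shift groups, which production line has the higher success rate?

Night shift: Line West 71/161 = 44.1%, Line East 88/178 = 49.4% → Line East
Day shift: Line West 100/161 = 62.1%, Line East 81/116 = 69.8% → Line East
Swing shift: Line West 11/245 = 4.5%, Line East 20/119 = 16.8% → Line East
Overall: Line West 182/567 = 32.1%, Line East 189/413 = 45.8% → Line East

Line East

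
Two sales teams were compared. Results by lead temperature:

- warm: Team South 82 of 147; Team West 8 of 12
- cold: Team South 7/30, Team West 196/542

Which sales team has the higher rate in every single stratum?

Warm: Team South 82/147 = 55.8%, Team West 8/12 = 66.7% → Team West
Cold: Team South 7/30 = 23.3%, Team West 196/542 = 36.2% → Team West
Team West has the higher rate in both groups.

Team West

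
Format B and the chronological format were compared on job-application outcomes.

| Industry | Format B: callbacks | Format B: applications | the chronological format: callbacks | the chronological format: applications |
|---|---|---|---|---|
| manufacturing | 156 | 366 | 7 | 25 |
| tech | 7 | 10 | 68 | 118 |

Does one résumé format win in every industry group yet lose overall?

Yes

Manufacturing: Format B 156/366 = 42.6%, the chronological format 7/25 = 28.0% → Format B
Tech: Format B 7/10 = 70.0%, the chronological format 68/118 = 57.6% → Format B
Overall: Format B 163/376 = 43.4%, the chronological format 75/143 = 52.4% → the chronological format
Format B wins each industry group but the chronological format wins overall — the comparison reverses. Format B's applications skew toward manufacturing, which has a lower base rate.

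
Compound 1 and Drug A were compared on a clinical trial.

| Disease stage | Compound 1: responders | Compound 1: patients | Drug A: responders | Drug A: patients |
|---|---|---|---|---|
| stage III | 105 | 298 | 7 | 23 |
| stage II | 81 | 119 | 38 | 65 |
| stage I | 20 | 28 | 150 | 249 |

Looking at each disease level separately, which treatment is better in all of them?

Compound 1

Stage III: Compound 1 105/298 = 35.2%, Drug A 7/23 = 30.4% → Compound 1
Stage II: Compound 1 81/119 = 68.1%, Drug A 38/65 = 58.5% → Compound 1
Stage I: Compound 1 20/28 = 71.4%, Drug A 150/249 = 60.2% → Compound 1
Compound 1 has the higher rate in all 3 groups.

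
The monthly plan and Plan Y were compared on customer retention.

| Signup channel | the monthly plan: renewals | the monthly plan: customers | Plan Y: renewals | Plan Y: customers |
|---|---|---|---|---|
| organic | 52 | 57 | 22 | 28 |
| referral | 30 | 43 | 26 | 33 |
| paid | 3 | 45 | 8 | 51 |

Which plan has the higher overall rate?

the monthly plan

Organic: the monthly plan 52/57 = 91.2%, Plan Y 22/28 = 78.6% → the monthly plan
Referral: the monthly plan 30/43 = 69.8%, Plan Y 26/33 = 78.8% → Plan Y
Paid: the monthly plan 3/45 = 6.7%, Plan Y 8/51 = 15.7% → Plan Y
Overall: the monthly plan 85/145 = 58.6%, Plan Y 56/112 = 50.0% → the monthly plan
(Neither sweeps every signup group, but the monthly plan has the higher pooled rate.)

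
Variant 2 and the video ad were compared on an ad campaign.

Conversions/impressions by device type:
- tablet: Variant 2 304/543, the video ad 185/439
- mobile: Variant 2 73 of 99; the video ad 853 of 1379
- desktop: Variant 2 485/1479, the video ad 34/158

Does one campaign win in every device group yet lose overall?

Tablet: Variant 2 304/543 = 56.0%, the video ad 185/439 = 42.1% → Variant 2
Mobile: Variant 2 73/99 = 73.7%, the video ad 853/1379 = 61.9% → Variant 2
Desktop: Variant 2 485/1479 = 32.8%, the video ad 34/158 = 21.5% → Variant 2
Overall: Variant 2 862/2121 = 40.6%, the video ad 1072/1976 = 54.3% → the video ad
Variant 2 wins each device group but the video ad wins overall — the comparison reverses. Variant 2's impressions skew toward desktop, which has a lower base rate.

Yes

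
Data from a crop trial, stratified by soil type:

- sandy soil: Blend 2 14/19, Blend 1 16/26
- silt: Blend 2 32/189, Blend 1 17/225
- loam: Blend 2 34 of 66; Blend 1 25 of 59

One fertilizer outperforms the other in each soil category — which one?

Sandy soil: Blend 2 14/19 = 73.7%, Blend 1 16/26 = 61.5% → Blend 2
Silt: Blend 2 32/189 = 16.9%, Blend 1 17/225 = 7.6% → Blend 2
Loam: Blend 2 34/66 = 51.5%, Blend 1 25/59 = 42.4% → Blend 2
Blend 2 has the higher rate in all 3 groups.

Blend 2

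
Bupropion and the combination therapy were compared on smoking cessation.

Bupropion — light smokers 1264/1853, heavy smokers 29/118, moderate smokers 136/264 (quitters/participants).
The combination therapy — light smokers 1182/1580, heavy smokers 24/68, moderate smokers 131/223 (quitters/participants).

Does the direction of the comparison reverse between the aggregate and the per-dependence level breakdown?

No

Light smokers: bupropion 1264/1853 = 68.2%, the combination therapy 1182/1580 = 74.8% → the combination therapy
Heavy smokers: bupropion 29/118 = 24.6%, the combination therapy 24/68 = 35.3% → the combination therapy
Moderate smokers: bupropion 136/264 = 51.5%, the combination therapy 131/223 = 58.7% → the combination therapy
Overall: bupropion 1429/2235 = 63.9%, the combination therapy 1337/1871 = 71.5% → the combination therapy
The combination therapy wins overall and in every dependence group — no reversal.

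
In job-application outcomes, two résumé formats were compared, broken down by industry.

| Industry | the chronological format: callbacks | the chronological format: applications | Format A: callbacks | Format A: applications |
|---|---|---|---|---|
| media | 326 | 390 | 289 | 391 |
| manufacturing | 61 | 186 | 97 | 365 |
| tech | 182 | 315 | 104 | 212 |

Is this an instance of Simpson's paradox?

No

Media: the chronological format 326/390 = 83.6%, Format A 289/391 = 73.9% → the chronological format
Manufacturing: the chronological format 61/186 = 32.8%, Format A 97/365 = 26.6% → the chronological format
Tech: the chronological format 182/315 = 57.8%, Format A 104/212 = 49.1% → the chronological format
Overall: the chronological format 569/891 = 63.9%, Format A 490/968 = 50.6% → the chronological format
The chronological format wins overall and in every industry group — no reversal.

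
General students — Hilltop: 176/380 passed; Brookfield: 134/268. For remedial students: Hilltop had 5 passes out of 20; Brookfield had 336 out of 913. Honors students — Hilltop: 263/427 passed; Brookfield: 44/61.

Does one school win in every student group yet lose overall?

General: Hilltop 176/380 = 46.3%, Brookfield 134/268 = 50.0% → Brookfield
Remedial: Hilltop 5/20 = 25.0%, Brookfield 336/913 = 36.8% → Brookfield
Honors: Hilltop 263/427 = 61.6%, Brookfield 44/61 = 72.1% → Brookfield
Overall: Hilltop 444/827 = 53.7%, Brookfield 514/1242 = 41.4% → Hilltop
Brookfield wins each student group but Hilltop wins overall — the comparison reverses. Brookfield's students skew toward remedial, which has a lower base rate.

Yes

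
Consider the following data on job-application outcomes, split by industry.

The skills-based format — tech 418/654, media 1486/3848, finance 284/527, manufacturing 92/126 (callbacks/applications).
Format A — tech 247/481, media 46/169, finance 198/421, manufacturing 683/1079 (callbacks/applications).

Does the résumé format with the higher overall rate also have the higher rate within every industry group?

No

Tech: the skills-based format 418/654 = 63.9%, Format A 247/481 = 51.4% → the skills-based format
Media: the skills-based format 1486/3848 = 38.6%, Format A 46/169 = 27.2% → the skills-based format
Finance: the skills-based format 284/527 = 53.9%, Format A 198/421 = 47.0% → the skills-based format
Manufacturing: the skills-based format 92/126 = 73.0%, Format A 683/1079 = 63.3% → the skills-based format
Overall: the skills-based format 2280/5155 = 44.2%, Format A 1174/2150 = 54.6% → Format A
The skills-based format wins each industry group but Format A wins overall — the comparison reverses. The skills-based format's applications skew toward media, which has a lower base rate.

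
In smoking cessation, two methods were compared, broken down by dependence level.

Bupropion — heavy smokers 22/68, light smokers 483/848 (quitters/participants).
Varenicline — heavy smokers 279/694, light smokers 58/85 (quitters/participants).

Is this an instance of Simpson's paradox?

Heavy smokers: bupropion 22/68 = 32.4%, varenicline 279/694 = 40.2% → varenicline
Light smokers: bupropion 483/848 = 57.0%, varenicline 58/85 = 68.2% → varenicline
Overall: bupropion 505/916 = 55.1%, varenicline 337/779 = 43.3% → bupropion
Varenicline wins each dependence group but bupropion wins overall — the comparison reverses. Varenicline's participants skew toward heavy smokers, which has a lower base rate.

Yes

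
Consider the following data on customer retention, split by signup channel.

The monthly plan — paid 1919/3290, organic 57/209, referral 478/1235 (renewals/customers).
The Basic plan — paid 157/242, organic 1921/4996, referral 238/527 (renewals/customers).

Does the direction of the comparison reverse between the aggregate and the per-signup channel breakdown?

Yes

Paid: the monthly plan 1919/3290 = 58.3%, the Basic plan 157/242 = 64.9% → the Basic plan
Organic: the monthly plan 57/209 = 27.3%, the Basic plan 1921/4996 = 38.5% → the Basic plan
Referral: the monthly plan 478/1235 = 38.7%, the Basic plan 238/527 = 45.2% → the Basic plan
Overall: the monthly plan 2454/4734 = 51.8%, the Basic plan 2316/5765 = 40.2% → the monthly plan
The Basic plan wins each signup group but the monthly plan wins overall — the comparison reverses. The Basic plan's customers skew toward organic, which has a lower base rate.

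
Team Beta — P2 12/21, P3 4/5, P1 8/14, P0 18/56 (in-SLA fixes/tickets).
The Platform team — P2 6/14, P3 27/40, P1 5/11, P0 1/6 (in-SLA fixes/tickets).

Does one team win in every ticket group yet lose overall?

Yes

P2: Team Beta 12/21 = 57.1%, the Platform team 6/14 = 42.9% → Team Beta
P3: Team Beta 4/5 = 80.0%, the Platform team 27/40 = 67.5% → Team Beta
P1: Team Beta 8/14 = 57.1%, the Platform team 5/11 = 45.5% → Team Beta
P0: Team Beta 18/56 = 32.1%, the Platform team 1/6 = 16.7% → Team Beta
Overall: Team Beta 42/96 = 43.8%, the Platform team 39/71 = 54.9% → the Platform team
Team Beta wins each ticket group but the Platform team wins overall — the comparison reverses. Team Beta's tickets skew toward P0, which has a lower base rate.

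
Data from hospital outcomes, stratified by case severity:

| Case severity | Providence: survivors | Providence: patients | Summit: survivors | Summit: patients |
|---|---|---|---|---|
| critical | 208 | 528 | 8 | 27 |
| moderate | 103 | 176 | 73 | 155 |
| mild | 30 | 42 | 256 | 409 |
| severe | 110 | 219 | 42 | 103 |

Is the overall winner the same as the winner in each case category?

Critical: Providence 208/528 = 39.4%, Summit 8/27 = 29.6% → Providence
Moderate: Providence 103/176 = 58.5%, Summit 73/155 = 47.1% → Providence
Mild: Providence 30/42 = 71.4%, Summit 256/409 = 62.6% → Providence
Severe: Providence 110/219 = 50.2%, Summit 42/103 = 40.8% → Providence
Overall: Providence 451/965 = 46.7%, Summit 379/694 = 54.6% → Summit
Providence wins each case group but Summit wins overall — the comparison reverses. Providence's patients skew toward critical, which has a lower base rate.

No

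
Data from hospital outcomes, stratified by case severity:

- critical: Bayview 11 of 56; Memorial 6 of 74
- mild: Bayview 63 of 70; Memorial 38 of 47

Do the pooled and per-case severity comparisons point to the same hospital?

Critical: Bayview 11/56 = 19.6%, Memorial 6/74 = 8.1% → Bayview
Mild: Bayview 63/70 = 90.0%, Memorial 38/47 = 80.9% → Bayview
Overall: Bayview 74/126 = 58.7%, Memorial 44/121 = 36.4% → Bayview
Bayview wins overall and in every case group — no reversal.

Yes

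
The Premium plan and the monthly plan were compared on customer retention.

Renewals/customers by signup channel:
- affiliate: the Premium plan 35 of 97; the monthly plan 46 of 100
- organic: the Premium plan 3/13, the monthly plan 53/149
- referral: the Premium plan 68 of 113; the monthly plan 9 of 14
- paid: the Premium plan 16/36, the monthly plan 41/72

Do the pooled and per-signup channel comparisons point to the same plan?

Affiliate: the Premium plan 35/97 = 36.1%, the monthly plan 46/100 = 46.0% → the monthly plan
Organic: the Premium plan 3/13 = 23.1%, the monthly plan 53/149 = 35.6% → the monthly plan
Referral: the Premium plan 68/113 = 60.2%, the monthly plan 9/14 = 64.3% → the monthly plan
Paid: the Premium plan 16/36 = 44.4%, the monthly plan 41/72 = 56.9% → the monthly plan
Overall: the Premium plan 122/259 = 47.1%, the monthly plan 149/335 = 44.5% → the Premium plan
The monthly plan wins each signup group but the Premium plan wins overall — the comparison reverses. The monthly plan's customers skew toward organic, which has a lower base rate.

No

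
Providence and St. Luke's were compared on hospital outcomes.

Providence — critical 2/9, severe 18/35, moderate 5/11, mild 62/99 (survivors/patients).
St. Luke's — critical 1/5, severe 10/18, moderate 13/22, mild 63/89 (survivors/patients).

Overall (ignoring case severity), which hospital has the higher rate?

Critical: Providence 2/9 = 22.2%, St. Luke's 1/5 = 20.0% → Providence
Severe: Providence 18/35 = 51.4%, St. Luke's 10/18 = 55.6% → St. Luke's
Moderate: Providence 5/11 = 45.5%, St. Luke's 13/22 = 59.1% → St. Luke's
Mild: Providence 62/99 = 62.6%, St. Luke's 63/89 = 70.8% → St. Luke's
Overall: Providence 87/154 = 56.5%, St. Luke's 87/134 = 64.9% → St. Luke's
(Neither sweeps every case group, but St. Luke's has the higher pooled rate.)

St. Luke's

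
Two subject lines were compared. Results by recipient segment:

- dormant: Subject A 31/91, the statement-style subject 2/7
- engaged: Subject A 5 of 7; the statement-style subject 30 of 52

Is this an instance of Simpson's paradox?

Dormant: Subject A 31/91 = 34.1%, the statement-style subject 2/7 = 28.6% → Subject A
Engaged: Subject A 5/7 = 71.4%, the statement-style subject 30/52 = 57.7% → Subject A
Overall: Subject A 36/98 = 36.7%, the statement-style subject 32/59 = 54.2% → the statement-style subject
Subject A wins each recipient group but the statement-style subject wins overall — the comparison reverses. Subject A's sends skew toward dormant, which has a lower base rate.

Yes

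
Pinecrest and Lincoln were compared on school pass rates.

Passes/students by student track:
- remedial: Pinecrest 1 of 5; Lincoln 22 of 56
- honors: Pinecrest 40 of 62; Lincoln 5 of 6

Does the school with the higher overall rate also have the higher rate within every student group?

Remedial: Pinecrest 1/5 = 20.0%, Lincoln 22/56 = 39.3% → Lincoln
Honors: Pinecrest 40/62 = 64.5%, Lincoln 5/6 = 83.3% → Lincoln
Overall: Pinecrest 41/67 = 61.2%, Lincoln 27/62 = 43.5% → Pinecrest
Lincoln wins each student group but Pinecrest wins overall — the comparison reverses. Lincoln's students skew toward remedial, which has a lower base rate.

No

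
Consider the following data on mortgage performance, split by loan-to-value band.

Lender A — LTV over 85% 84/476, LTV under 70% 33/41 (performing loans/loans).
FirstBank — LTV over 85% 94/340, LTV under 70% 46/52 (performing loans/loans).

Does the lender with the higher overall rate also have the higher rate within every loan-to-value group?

LTV over 85%: Lender A 84/476 = 17.6%, FirstBank 94/340 = 27.6% → FirstBank
LTV under 70%: Lender A 33/41 = 80.5%, FirstBank 46/52 = 88.5% → FirstBank
Overall: Lender A 117/517 = 22.6%, FirstBank 140/392 = 35.7% → FirstBank
FirstBank wins overall and in every loan-to-value group — no reversal.

Yes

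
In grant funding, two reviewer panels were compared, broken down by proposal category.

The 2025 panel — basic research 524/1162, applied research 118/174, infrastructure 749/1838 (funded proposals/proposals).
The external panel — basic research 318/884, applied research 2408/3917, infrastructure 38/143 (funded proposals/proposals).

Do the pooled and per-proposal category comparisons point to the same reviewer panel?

Basic research: the 2025 panel 524/1162 = 45.1%, the external panel 318/884 = 36.0% → the 2025 panel
Applied research: the 2025 panel 118/174 = 67.8%, the external panel 2408/3917 = 61.5% → the 2025 panel
Infrastructure: the 2025 panel 749/1838 = 40.8%, the external panel 38/143 = 26.6% → the 2025 panel
Overall: the 2025 panel 1391/3174 = 43.8%, the external panel 2764/4944 = 55.9% → the external panel
The 2025 panel wins each proposal group but the external panel wins overall — the comparison reverses. The 2025 panel's proposals skew toward infrastructure, which has a lower base rate.

No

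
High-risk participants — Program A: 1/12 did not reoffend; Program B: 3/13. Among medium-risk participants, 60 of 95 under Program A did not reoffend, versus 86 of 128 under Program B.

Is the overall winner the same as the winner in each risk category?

High-risk: Program A 1/12 = 8.3%, Program B 3/13 = 23.1% → Program B
Medium-risk: Program A 60/95 = 63.2%, Program B 86/128 = 67.2% → Program B
Overall: Program A 61/107 = 57.0%, Program B 89/141 = 63.1% → Program B
Program B wins overall and in every risk group — no reversal.

Yes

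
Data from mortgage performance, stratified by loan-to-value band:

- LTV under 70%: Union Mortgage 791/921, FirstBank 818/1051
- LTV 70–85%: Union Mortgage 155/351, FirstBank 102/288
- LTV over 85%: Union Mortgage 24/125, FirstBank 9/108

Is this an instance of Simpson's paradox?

LTV under 70%: Union Mortgage 791/921 = 85.9%, FirstBank 818/1051 = 77.8% → Union Mortgage
LTV 70–85%: Union Mortgage 155/351 = 44.2%, FirstBank 102/288 = 35.4% → Union Mortgage
LTV over 85%: Union Mortgage 24/125 = 19.2%, FirstBank 9/108 = 8.3% → Union Mortgage
Overall: Union Mortgage 970/1397 = 69.4%, FirstBank 929/1447 = 64.2% → Union Mortgage
Union Mortgage wins overall and in every loan-to-value group — no reversal.

No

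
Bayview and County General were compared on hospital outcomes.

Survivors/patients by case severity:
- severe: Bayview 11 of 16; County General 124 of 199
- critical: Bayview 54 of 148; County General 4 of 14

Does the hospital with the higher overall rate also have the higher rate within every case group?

No

Severe: Bayview 11/16 = 68.8%, County General 124/199 = 62.3% → Bayview
Critical: Bayview 54/148 = 36.5%, County General 4/14 = 28.6% → Bayview
Overall: Bayview 65/164 = 39.6%, County General 128/213 = 60.1% → County General
Bayview wins each case group but County General wins overall — the comparison reverses. Bayview's patients skew toward critical, which has a lower base rate.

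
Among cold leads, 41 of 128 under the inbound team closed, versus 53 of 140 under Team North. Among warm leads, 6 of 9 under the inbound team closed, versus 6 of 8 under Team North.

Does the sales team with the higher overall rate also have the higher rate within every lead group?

Yes

Cold: the inbound team 41/128 = 32.0%, Team North 53/140 = 37.9% → Team North
Warm: the inbound team 6/9 = 66.7%, Team North 6/8 = 75.0% → Team North
Overall: the inbound team 47/137 = 34.3%, Team North 59/148 = 39.9% → Team North
Team North wins overall and in every lead group — no reversal.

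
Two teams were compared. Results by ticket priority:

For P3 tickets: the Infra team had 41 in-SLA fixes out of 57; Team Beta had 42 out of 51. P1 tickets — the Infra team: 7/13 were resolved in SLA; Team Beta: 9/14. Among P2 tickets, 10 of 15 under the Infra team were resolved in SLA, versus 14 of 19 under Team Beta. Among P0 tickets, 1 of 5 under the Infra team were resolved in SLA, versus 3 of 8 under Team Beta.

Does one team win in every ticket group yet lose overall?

No

P3: the Infra team 41/57 = 71.9%, Team Beta 42/51 = 82.4% → Team Beta
P1: the Infra team 7/13 = 53.8%, Team Beta 9/14 = 64.3% → Team Beta
P2: the Infra team 10/15 = 66.7%, Team Beta 14/19 = 73.7% → Team Beta
P0: the Infra team 1/5 = 20.0%, Team Beta 3/8 = 37.5% → Team Beta
Overall: the Infra team 59/90 = 65.6%, Team Beta 68/92 = 73.9% → Team Beta
Team Beta wins overall and in every ticket group — no reversal.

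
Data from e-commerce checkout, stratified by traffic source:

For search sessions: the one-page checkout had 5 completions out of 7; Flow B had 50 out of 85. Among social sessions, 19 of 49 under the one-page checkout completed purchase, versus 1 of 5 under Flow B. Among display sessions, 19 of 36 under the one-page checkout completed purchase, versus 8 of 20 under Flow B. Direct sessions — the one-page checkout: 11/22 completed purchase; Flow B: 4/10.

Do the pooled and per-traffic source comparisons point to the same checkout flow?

Search: the one-page checkout 5/7 = 71.4%, Flow B 50/85 = 58.8% → the one-page checkout
Social: the one-page checkout 19/49 = 38.8%, Flow B 1/5 = 20.0% → the one-page checkout
Display: the one-page checkout 19/36 = 52.8%, Flow B 8/20 = 40.0% → the one-page checkout
Direct: the one-page checkout 11/22 = 50.0%, Flow B 4/10 = 40.0% → the one-page checkout
Overall: the one-page checkout 54/114 = 47.4%, Flow B 63/120 = 52.5% → Flow B
The one-page checkout wins each traffic group but Flow B wins overall — the comparison reverses. The one-page checkout's sessions skew toward social, which has a lower base rate.

No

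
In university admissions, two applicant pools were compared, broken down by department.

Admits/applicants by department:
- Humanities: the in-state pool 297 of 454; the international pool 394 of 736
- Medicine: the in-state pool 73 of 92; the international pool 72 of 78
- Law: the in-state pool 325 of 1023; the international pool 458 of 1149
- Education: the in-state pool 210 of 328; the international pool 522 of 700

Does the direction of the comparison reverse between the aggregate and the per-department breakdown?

Humanities: the in-state pool 297/454 = 65.4%, the international pool 394/736 = 53.5% → the in-state pool
Medicine: the in-state pool 73/92 = 79.3%, the international pool 72/78 = 92.3% → the international pool
Law: the in-state pool 325/1023 = 31.8%, the international pool 458/1149 = 39.9% → the international pool
Education: the in-state pool 210/328 = 64.0%, the international pool 522/700 = 74.6% → the international pool
Overall: the in-state pool 905/1897 = 47.7%, the international pool 1446/2663 = 54.3% → the international pool
Neither sweeps: the in-state pool wins 1 of 4 groups, the international pool wins 3. The international pool wins overall but not every group — no Simpson reversal.

No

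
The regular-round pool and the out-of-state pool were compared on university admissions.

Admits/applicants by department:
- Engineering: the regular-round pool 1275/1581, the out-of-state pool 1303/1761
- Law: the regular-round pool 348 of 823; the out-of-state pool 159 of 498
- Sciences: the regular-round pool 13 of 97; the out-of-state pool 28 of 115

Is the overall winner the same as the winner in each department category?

No

Engineering: the regular-round pool 1275/1581 = 80.6%, the out-of-state pool 1303/1761 = 74.0% → the regular-round pool
Law: the regular-round pool 348/823 = 42.3%, the out-of-state pool 159/498 = 31.9% → the regular-round pool
Sciences: the regular-round pool 13/97 = 13.4%, the out-of-state pool 28/115 = 24.3% → the out-of-state pool
Overall: the regular-round pool 1636/2501 = 65.4%, the out-of-state pool 1490/2374 = 62.8% → the regular-round pool
Neither sweeps: the regular-round pool wins 2 of 3 groups, the out-of-state pool wins 1. The regular-round pool wins overall but not every group — no Simpson reversal.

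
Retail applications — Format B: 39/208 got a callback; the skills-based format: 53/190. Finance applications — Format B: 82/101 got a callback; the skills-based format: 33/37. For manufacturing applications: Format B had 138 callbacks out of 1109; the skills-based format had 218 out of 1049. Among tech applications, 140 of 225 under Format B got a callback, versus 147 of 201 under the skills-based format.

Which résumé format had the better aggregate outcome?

the skills-based format

Retail: Format B 39/208 = 18.8%, the skills-based format 53/190 = 27.9% → the skills-based format
Finance: Format B 82/101 = 81.2%, the skills-based format 33/37 = 89.2% → the skills-based format
Manufacturing: Format B 138/1109 = 12.4%, the skills-based format 218/1049 = 20.8% → the skills-based format
Tech: Format B 140/225 = 62.2%, the skills-based format 147/201 = 73.1% → the skills-based format
Overall: Format B 399/1643 = 24.3%, the skills-based format 451/1477 = 30.5% → the skills-based format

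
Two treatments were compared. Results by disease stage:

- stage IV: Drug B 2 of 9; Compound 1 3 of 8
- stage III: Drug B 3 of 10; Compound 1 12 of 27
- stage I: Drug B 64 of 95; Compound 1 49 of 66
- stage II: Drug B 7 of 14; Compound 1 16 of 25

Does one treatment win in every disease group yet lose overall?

No

Stage IV: Drug B 2/9 = 22.2%, Compound 1 3/8 = 37.5% → Compound 1
Stage III: Drug B 3/10 = 30.0%, Compound 1 12/27 = 44.4% → Compound 1
Stage I: Drug B 64/95 = 67.4%, Compound 1 49/66 = 74.2% → Compound 1
Stage II: Drug B 7/14 = 50.0%, Compound 1 16/25 = 64.0% → Compound 1
Overall: Drug B 76/128 = 59.4%, Compound 1 80/126 = 63.5% → Compound 1
Compound 1 wins overall and in every disease group — no reversal.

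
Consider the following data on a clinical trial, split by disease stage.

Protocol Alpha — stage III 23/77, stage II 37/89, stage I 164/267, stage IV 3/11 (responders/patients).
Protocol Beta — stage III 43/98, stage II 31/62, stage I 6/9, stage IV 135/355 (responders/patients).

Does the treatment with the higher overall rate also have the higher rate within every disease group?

Stage III: Protocol Alpha 23/77 = 29.9%, Protocol Beta 43/98 = 43.9% → Protocol Beta
Stage II: Protocol Alpha 37/89 = 41.6%, Protocol Beta 31/62 = 50.0% → Protocol Beta
Stage I: Protocol Alpha 164/267 = 61.4%, Protocol Beta 6/9 = 66.7% → Protocol Beta
Stage IV: Protocol Alpha 3/11 = 27.3%, Protocol Beta 135/355 = 38.0% → Protocol Beta
Overall: Protocol Alpha 227/444 = 51.1%, Protocol Beta 215/524 = 41.0% → Protocol Alpha
Protocol Beta wins each disease group but Protocol Alpha wins overall — the comparison reverses. Protocol Beta's patients skew toward stage IV, which has a lower base rate.

No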